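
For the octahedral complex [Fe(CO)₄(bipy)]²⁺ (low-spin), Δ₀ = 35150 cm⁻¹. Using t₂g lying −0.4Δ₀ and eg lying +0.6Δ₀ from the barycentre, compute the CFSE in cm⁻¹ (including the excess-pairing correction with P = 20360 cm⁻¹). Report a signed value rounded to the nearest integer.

Ligand charges: 4×(+0) from CO and 1×(+0) from bipy sum to +0; with overall charge +2, Fe is +2.
Fe²⁺: group 8, so d-count = 8 − 2 = 6.
Configuration: t₂g⁶ eg⁰.
The orbital stabilization is -2.4Δ₀ = -2.4 × 35150 = -84360 cm⁻¹.
Pairing penalty: 3 pairs vs 1 in the high-spin reference → 2 extra × P = 40720 cm⁻¹.
Combining: -84360 + 40720 = -43640 cm⁻¹.

-43640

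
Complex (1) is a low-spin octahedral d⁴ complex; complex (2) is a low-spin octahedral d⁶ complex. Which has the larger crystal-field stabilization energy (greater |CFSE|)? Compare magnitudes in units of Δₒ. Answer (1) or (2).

(1): t2g^4 e_g^0, CFSE = -1.6Δₒ.
(2): t₂g⁶ eg⁰, CFSE = -2.4Δₒ.
So (2) has the larger |CFSE|.

(2)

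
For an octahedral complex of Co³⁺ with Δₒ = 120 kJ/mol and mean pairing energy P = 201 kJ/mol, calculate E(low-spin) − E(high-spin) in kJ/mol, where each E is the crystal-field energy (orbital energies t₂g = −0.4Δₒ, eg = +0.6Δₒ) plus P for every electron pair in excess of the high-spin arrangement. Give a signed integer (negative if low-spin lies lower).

162

Co sits in group 9; removing 3 electrons leaves Co³⁺ with 9 − 3 = 6 d electrons.
In the high-spin limit (t₂g⁴ eg²) the orbital term is -0.4Δₒ = -48 kJ/mol, with no excess pairing.
Low-spin t₂g⁶ eg⁰ gives -2.4Δₒ = -288 kJ/mol, but forming 2 extra pairs costs 2P = 402 kJ/mol, so E(LS) = -288 + 402 = 114 kJ/mol.
E(LS) − E(HS) = 114 − (-48) = 162 kJ/mol.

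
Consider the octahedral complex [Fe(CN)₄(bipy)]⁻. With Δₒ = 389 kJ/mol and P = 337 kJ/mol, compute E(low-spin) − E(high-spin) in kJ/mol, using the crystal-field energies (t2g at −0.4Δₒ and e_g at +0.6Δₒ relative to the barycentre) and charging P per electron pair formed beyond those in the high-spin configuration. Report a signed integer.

-104

Ligand charges: 4×(-1) from CN⁻ and 1×(+0) from bipy sum to -4; with overall charge -1, Fe is +3.
Group 8 minus oxidation state +3 gives a d⁵ configuration for Fe³⁺.
High-spin d⁵ fills as t2g^3 e_g^2 with CFSE 3(−0.4) + 2(+0.6) = 0.0Δₒ = 0 kJ/mol.
For low-spin the configuration is t2g^5 e_g^0: orbital energy -2.0 × 389 = -778 kJ/mol, and 2 additional pairs relative to high-spin add 674 kJ/mol, giving -104 kJ/mol.
Thus E(LS) − E(HS) = -104 kJ/mol.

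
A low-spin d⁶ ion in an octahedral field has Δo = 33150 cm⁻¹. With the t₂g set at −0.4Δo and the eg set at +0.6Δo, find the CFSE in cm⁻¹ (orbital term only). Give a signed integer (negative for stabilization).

-79560

Electron filling gives t₂g⁶ eg⁰.
Orbital CFSE = 6(-0.4) + 0(0.6) = -2.4Δo = -2.4 × 33150 = -79560 cm⁻¹.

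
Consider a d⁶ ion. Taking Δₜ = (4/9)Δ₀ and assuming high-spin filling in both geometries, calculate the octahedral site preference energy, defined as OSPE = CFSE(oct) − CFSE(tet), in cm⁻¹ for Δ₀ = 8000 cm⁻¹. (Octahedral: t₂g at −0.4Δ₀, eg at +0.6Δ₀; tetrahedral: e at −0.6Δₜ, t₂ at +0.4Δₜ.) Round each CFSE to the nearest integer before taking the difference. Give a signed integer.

In an octahedral site d⁶ (HS) is t₂g⁴ eg², giving CFSE(oct) = -0.4Δ₀ = -3200 cm⁻¹.
Tetrahedral: e³ t₂³, CFSE = 3(−0.6) + 3(+0.4) = -0.6Δₜ = -0.6 × (4/9) × 8000 = -2133 cm⁻¹.
Subtracting, OSPE = -3200 − (-2133) = -1067 cm⁻¹.

-1067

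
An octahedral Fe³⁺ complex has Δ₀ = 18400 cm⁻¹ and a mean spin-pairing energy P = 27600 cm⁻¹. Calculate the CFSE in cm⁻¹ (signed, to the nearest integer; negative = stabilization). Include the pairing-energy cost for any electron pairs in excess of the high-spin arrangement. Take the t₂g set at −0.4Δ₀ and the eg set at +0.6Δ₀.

Group 8 minus oxidation state +3 gives a d⁵ configuration for Fe³⁺.
Here Δ₀ < P (18400 < 27600), so the high-spin state is favoured.
That gives t₂g³ eg².
Orbital CFSE = 0.0Δ₀ = 0.0 × 18400 = 0 cm⁻¹.
High-spin has no excess pairs, so no pairing correction applies.

0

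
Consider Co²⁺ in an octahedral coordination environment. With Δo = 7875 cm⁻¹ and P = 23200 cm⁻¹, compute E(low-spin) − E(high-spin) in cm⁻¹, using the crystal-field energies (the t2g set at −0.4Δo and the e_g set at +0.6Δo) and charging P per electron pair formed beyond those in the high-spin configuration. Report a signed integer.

15325

Group 9 minus oxidation state +2 gives a d⁷ configuration for Co²⁺.
High-spin: t2g^5 e_g^2, CFSE = -0.8Δo = -6300 cm⁻¹.
Low-spin: t2g^6 e_g^1, orbital CFSE = -1.8Δo = -14175 cm⁻¹; plus 1 excess pair × P = +23200 cm⁻¹; total 9025 cm⁻¹.
Thus E(LS) − E(HS) = 15325 cm⁻¹.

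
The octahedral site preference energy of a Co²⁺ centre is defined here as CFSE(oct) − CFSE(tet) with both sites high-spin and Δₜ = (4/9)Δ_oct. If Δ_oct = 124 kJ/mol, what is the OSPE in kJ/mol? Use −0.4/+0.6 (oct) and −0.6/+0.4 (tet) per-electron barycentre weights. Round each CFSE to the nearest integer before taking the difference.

Group 9 minus oxidation state +2 gives a d⁷ configuration for Co²⁺.
Octahedral high-spin t₂g⁵ eg²: CFSE = -0.8 × 124 = -99 kJ/mol.
Tetrahedral: e⁴ t₂³, CFSE = 4(−0.6) + 3(+0.4) = -1.2Δₜ = -1.2 × (4/9) × 124 = -66 kJ/mol.
OSPE = -99 − (-66) = -33 kJ/mol.

-33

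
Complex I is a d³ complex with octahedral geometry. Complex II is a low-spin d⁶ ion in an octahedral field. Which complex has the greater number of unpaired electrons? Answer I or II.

I: t₂g³ eg⁰ → 3 unpaired.
II: t₂g⁶ eg⁰ → 0 unpaired.
So I has more unpaired electrons.

I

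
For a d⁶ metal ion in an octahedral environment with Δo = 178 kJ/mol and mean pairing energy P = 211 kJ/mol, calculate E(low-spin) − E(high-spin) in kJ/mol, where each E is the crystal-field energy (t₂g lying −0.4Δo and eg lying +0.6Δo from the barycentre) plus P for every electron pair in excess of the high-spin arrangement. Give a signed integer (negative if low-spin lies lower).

66

High-spin: t₂g⁴ eg², CFSE = -0.4Δo = -71 kJ/mol.
Low-spin t₂g⁶ eg⁰ gives -2.4Δo = -427 kJ/mol, but forming 2 extra pairs costs 2P = 422 kJ/mol, so E(LS) = -427 + 422 = -5 kJ/mol.
The difference is -5 − (-71) = 66 kJ/mol, so high-spin lies lower.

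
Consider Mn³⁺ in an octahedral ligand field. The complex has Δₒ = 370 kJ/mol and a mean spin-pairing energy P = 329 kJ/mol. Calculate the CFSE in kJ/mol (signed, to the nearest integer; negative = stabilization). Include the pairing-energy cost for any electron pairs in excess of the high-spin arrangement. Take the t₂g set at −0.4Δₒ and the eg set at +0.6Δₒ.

-263

Mn³⁺: group 7, so d-count = 7 − 3 = 4.
Here Δₒ > P (370 > 329), so the low-spin state is favoured.
Configuration: t₂g⁴ eg⁰.
Orbital CFSE = -1.6Δₒ = -1.6 × 370 = -592 kJ/mol.
Excess pairs vs high-spin: 1 − 0 = 1; pairing cost = +329 kJ/mol.
Net CFSE = -592 + 329 = -263 kJ/mol.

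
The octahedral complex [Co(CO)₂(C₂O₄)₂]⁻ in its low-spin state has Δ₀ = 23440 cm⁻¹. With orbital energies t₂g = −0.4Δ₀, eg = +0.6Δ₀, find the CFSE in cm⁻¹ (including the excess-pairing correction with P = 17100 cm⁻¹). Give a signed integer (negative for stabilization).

-22056

Ligand charges: 2×(+0) from CO and 2×(-2) from C₂O₄²⁻ sum to -4; with overall charge -1, Co is +3.
Group 9 minus oxidation state +3 gives a d⁶ configuration for Co³⁺.
Configuration: t₂g⁶ eg⁰.
CFSE(orbital) = 6×(-0.4Δ₀) + 0×(0.6Δ₀) = -2.4Δ₀; with Δ₀ = 23440 cm⁻¹ that is -56256 cm⁻¹.
High-spin d⁶ would be t₂g⁴ eg² with 1 pair; low-spin has 3, so 2 excess pairs cost +2P = +34200 cm⁻¹.
Net CFSE = -56256 + 34200 = -22056 cm⁻¹.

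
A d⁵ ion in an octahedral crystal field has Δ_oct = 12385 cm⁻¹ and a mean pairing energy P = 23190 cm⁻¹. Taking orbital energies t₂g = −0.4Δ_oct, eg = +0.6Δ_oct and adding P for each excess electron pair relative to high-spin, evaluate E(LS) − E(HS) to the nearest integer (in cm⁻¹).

High-spin: t₂g³ eg², CFSE = 0.0Δ_oct = 0 cm⁻¹.
Low-spin: t₂g⁵ eg⁰, orbital CFSE = -2.0Δ_oct = -24770 cm⁻¹; plus 2 excess pairs × P = +46380 cm⁻¹; total 21610 cm⁻¹.
The difference is 21610 − (0) = 21610 cm⁻¹, so high-spin lies lower.

21610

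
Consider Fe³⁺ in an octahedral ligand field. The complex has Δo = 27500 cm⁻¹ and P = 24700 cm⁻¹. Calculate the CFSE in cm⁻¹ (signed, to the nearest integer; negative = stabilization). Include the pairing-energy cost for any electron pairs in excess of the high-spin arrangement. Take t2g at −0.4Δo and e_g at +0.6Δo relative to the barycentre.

-5600

Group 8 minus oxidation state +3 gives a d⁵ configuration for Fe³⁺.
Δo > P, so pairing is preferred: the ground state is low-spin.
Configuration: t2g^5 e_g^0.
Orbital CFSE = -2.0Δo = -2.0 × 27500 = -55000 cm⁻¹.
Excess pairs vs high-spin: 2 − 0 = 2; pairing cost = +49400 cm⁻¹.
Net CFSE = -55000 + 49400 = -5600 cm⁻¹.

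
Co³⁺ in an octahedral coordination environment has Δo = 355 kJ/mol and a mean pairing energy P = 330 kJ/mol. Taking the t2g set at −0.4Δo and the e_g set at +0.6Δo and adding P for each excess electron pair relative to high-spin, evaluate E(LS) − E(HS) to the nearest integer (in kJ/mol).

-50

Co sits in group 9; removing 3 electrons leaves Co³⁺ with 9 − 3 = 6 d electrons.
In the high-spin limit (t2g^4 e_g^2) the orbital term is -0.4Δo = -142 kJ/mol, with no excess pairing.
Low-spin: t2g^6 e_g^0, orbital CFSE = -2.4Δo = -852 kJ/mol; plus 2 excess pairs × P = +660 kJ/mol; total -192 kJ/mol.
The difference is -192 − (-142) = -50 kJ/mol, so low-spin lies lower.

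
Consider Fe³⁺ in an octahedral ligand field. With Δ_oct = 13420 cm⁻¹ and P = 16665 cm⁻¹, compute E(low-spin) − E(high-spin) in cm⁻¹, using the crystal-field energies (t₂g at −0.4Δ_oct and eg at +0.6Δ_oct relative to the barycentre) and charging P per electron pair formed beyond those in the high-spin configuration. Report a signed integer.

6490

Fe sits in group 8; removing 3 electrons leaves Fe³⁺ with 8 − 3 = 5 d electrons.
High-spin d⁵ fills as t₂g³ eg² with CFSE 3(−0.4) + 2(+0.6) = 0.0Δ_oct = 0 cm⁻¹.
Low-spin t₂g⁵ eg⁰ gives -2.0Δ_oct = -26840 cm⁻¹, but forming 2 extra pairs costs 2P = 33330 cm⁻¹, so E(LS) = -26840 + 33330 = 6490 cm⁻¹.
Thus E(LS) − E(HS) = 6490 cm⁻¹.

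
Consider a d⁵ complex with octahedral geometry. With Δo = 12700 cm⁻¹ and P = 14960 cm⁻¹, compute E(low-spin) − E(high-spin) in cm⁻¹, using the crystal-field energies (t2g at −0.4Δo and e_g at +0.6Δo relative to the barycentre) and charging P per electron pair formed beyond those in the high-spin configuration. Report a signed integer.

4520

High-spin d⁵ fills as t2g^3 e_g^2 with CFSE 3(−0.4) + 2(+0.6) = 0.0Δo = 0 cm⁻¹.
Low-spin t2g^5 e_g^0 gives -2.0Δo = -25400 cm⁻¹, but forming 2 extra pairs costs 2P = 29920 cm⁻¹, so E(LS) = -25400 + 29920 = 4520 cm⁻¹.
The difference is 4520 − (0) = 4520 cm⁻¹, so high-spin lies lower.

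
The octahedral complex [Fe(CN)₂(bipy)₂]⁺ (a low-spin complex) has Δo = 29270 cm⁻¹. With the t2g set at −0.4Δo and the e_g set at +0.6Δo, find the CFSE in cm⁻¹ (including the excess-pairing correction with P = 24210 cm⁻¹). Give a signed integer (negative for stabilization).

-10120

Ligand charges: 2×(-1) from CN⁻ and 2×(+0) from bipy sum to -2; with overall charge +1, Fe is +3.
Fe³⁺: group 8, so d-count = 8 − 3 = 5.
The d⁵ electrons fill as t2g^5 e_g^0.
CFSE(orbital) = 5×(-0.4Δo) + 0×(0.6Δo) = -2.0Δo; with Δo = 29270 cm⁻¹ that is -58540 cm⁻¹.
Pairing penalty: 2 pairs vs 0 in the high-spin reference → 2 extra × P = 48420 cm⁻¹.
Combining: -58540 + 48420 = -10120 cm⁻¹.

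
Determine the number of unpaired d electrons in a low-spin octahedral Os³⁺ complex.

1

Os sits in group 8; removing 3 electrons leaves Os³⁺ with 8 − 3 = 5 d electrons.
Configuration: t₂g⁵ eg⁰, giving 1 unpaired electron.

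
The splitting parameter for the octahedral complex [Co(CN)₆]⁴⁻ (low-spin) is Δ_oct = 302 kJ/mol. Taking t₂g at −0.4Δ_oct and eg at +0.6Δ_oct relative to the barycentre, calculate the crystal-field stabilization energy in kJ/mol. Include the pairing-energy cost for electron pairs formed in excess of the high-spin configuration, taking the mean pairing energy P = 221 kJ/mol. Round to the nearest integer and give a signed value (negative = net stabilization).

Each CN⁻ contributes -1; 6 × (-1) = -6. With overall charge -4, Co is in the +2 oxidation state.
Co sits in group 9; removing 2 electrons leaves Co²⁺ with 9 − 2 = 7 d electrons.
The d⁷ electrons fill as t₂g⁶ eg¹.
Orbital CFSE = 6(-0.4) + 1(0.6) = -1.8Δ_oct = -1.8 × 302 = -544 kJ/mol.
Pairing penalty: 3 pairs vs 2 in the high-spin reference → 1 extra × P = 221 kJ/mol.
Overall CFSE = -544 + 221 = -323 kJ/mol.

-323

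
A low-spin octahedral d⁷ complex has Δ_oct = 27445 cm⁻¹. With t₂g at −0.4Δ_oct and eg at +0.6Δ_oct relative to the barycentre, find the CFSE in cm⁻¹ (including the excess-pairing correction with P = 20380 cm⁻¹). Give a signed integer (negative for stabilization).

Electron filling gives t₂g⁶ eg¹.
The orbital stabilization is -1.8Δ_oct = -1.8 × 27445 = -49401 cm⁻¹.
Relative to high-spin t₂g⁵ eg² (2 paired), the low-spin configuration has 1 additional pair, contributing +1 × 20380 = +20380 cm⁻¹.
Net CFSE = -49401 + 20380 = -29021 cm⁻¹.

-29021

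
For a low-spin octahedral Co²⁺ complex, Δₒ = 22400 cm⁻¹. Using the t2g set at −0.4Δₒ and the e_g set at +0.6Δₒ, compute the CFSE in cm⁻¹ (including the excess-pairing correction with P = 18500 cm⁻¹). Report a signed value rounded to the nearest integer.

-21820

Co sits in group 9; removing 2 electrons leaves Co²⁺ with 9 − 2 = 7 d electrons.
The d⁷ electrons fill as t2g^6 e_g^1.
CFSE(orbital) = 6×(-0.4Δₒ) + 1×(0.6Δₒ) = -1.8Δₒ; with Δₒ = 22400 cm⁻¹ that is -40320 cm⁻¹.
High-spin d⁷ would be t2g^5 e_g^2 with 2 pairs; low-spin has 3, so 1 excess pair costs +1P = +18500 cm⁻¹.
Combining: -40320 + 18500 = -21820 cm⁻¹.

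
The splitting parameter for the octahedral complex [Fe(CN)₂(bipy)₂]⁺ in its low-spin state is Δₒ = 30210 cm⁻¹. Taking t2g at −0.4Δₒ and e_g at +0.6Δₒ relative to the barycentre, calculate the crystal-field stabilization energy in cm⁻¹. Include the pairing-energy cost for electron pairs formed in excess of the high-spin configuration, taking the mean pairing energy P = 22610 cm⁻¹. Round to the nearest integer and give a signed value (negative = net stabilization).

Ligand charges: 2×(-1) from CN⁻ and 2×(+0) from bipy sum to -2; with overall charge +1, Fe is +3.
Group 8 minus oxidation state +3 gives a d⁵ configuration for Fe³⁺.
The d⁵ electrons fill as t2g^5 e_g^0.
The orbital stabilization is -2.0Δₒ = -2.0 × 30210 = -60420 cm⁻¹.
Relative to high-spin t2g^3 e_g^2 (0 paired), the low-spin configuration has 2 additional pairs, contributing +2 × 22610 = +45220 cm⁻¹.
Net CFSE = -60420 + 45220 = -15200 cm⁻¹.

-15200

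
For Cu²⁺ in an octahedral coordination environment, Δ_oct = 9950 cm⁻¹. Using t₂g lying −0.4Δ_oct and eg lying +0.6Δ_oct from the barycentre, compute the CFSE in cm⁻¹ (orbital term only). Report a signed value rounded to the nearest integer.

Group 11 minus oxidation state +2 gives a d⁹ configuration for Cu²⁺.
Configuration: t₂g⁶ eg³.
The orbital stabilization is -0.6Δ_oct = -0.6 × 9950 = -5970 cm⁻¹.

-5970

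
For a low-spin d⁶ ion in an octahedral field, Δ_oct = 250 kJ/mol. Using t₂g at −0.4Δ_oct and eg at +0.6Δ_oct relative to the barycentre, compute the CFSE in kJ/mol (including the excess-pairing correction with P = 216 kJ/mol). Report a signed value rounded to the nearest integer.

-168

The d⁶ electrons fill as t₂g⁶ eg⁰.
Orbital CFSE = 6(-0.4) + 0(0.6) = -2.4Δ_oct = -2.4 × 250 = -600 kJ/mol.
Pairing penalty: 3 pairs vs 1 in the high-spin reference → 2 extra × P = 432 kJ/mol.
Combining: -600 + 432 = -168 kJ/mol.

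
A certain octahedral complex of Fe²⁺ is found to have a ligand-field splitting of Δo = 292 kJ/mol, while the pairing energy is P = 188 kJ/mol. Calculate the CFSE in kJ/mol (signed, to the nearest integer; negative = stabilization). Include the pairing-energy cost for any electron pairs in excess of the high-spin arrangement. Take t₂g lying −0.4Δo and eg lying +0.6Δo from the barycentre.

-325

Group 8 minus oxidation state +2 gives a d⁶ configuration for Fe²⁺.
Since Δo = 292 kJ/mol > P = 188 kJ/mol, the complex adopts the low-spin configuration.
Filling d⁶ accordingly: t₂g⁶ eg⁰.
Orbital CFSE = -2.4Δo = -2.4 × 292 = -701 kJ/mol.
Excess pairs vs high-spin: 3 − 1 = 2; pairing cost = +376 kJ/mol.
Net CFSE = -701 + 376 = -325 kJ/mol.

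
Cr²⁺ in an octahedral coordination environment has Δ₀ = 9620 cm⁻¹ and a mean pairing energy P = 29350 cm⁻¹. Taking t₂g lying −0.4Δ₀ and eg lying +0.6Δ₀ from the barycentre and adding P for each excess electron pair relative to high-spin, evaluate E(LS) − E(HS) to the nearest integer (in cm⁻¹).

19730

Group 6 minus oxidation state +2 gives a d⁴ configuration for Cr²⁺.
High-spin: t₂g³ eg¹, CFSE = -0.6Δ₀ = -5772 cm⁻¹.
Low-spin: t₂g⁴ eg⁰, orbital CFSE = -1.6Δ₀ = -15392 cm⁻¹; plus 1 excess pair × P = +29350 cm⁻¹; total 13958 cm⁻¹.
The difference is 13958 − (-5772) = 19730 cm⁻¹, so high-spin lies lower.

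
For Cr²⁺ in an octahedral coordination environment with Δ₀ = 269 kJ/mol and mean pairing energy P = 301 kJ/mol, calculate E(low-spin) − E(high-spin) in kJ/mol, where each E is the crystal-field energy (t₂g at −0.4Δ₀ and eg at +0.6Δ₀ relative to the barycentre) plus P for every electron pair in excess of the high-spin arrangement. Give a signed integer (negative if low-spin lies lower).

Cr is in group 6, so Cr²⁺ is d⁴ (6 − 2 = 4).
In the high-spin limit (t₂g³ eg¹) the orbital term is -0.6Δ₀ = -161 kJ/mol, with no excess pairing.
Low-spin t₂g⁴ eg⁰ gives -1.6Δ₀ = -430 kJ/mol, but forming 1 extra pair costs 1P = 301 kJ/mol, so E(LS) = -430 + 301 = -129 kJ/mol.
Thus E(LS) − E(HS) = 32 kJ/mol.

32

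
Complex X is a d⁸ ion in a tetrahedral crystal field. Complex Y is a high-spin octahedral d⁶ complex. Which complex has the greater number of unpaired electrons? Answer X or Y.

Y

X: Tetrahedral splitting is small, so the complex is high-spin; e⁴ t₂⁴ → 2 unpaired.
Y: t₂g⁴ eg² → 4 unpaired.
So Y has more unpaired electrons.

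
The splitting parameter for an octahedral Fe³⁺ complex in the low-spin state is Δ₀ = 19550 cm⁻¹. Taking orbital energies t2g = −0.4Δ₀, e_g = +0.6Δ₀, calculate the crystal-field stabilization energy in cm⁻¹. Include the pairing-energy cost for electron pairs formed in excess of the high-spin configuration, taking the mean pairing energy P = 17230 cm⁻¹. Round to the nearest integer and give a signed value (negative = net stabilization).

Fe is in group 8, so Fe³⁺ is d⁵ (8 − 3 = 5).
The d⁵ electrons fill as t2g^5 e_g^0.
Orbital CFSE = 5(-0.4) + 0(0.6) = -2.0Δ₀ = -2.0 × 19550 = -39100 cm⁻¹.
High-spin d⁵ would be t2g^3 e_g^2 with 0 pairs; low-spin has 2, so 2 excess pairs cost +2P = +34460 cm⁻¹.
Net CFSE = -39100 + 34460 = -4640 cm⁻¹.

-4640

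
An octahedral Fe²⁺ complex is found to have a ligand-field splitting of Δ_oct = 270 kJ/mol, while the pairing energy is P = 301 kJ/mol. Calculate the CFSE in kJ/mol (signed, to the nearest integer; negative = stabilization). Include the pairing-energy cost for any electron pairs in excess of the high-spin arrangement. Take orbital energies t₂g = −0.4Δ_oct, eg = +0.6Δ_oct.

Fe sits in group 8; removing 2 electrons leaves Fe²⁺ with 8 − 2 = 6 d electrons.
With Δ_oct < P the complex is high-spin.
Configuration: t₂g⁴ eg².
Orbital CFSE = -0.4Δ_oct = -0.4 × 270 = -108 kJ/mol.
High-spin has no excess pairs, so no pairing correction applies.

-108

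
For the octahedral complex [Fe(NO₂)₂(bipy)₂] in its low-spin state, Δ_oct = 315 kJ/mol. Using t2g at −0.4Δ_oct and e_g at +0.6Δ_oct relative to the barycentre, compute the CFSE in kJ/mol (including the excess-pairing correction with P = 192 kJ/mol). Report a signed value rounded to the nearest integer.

Ligand charges: 2×(-1) from NO₂⁻ and 2×(+0) from bipy sum to -2; with overall charge +0, Fe is +2.
Fe sits in group 8; removing 2 electrons leaves Fe²⁺ with 8 − 2 = 6 d electrons.
Electron filling gives t2g^6 e_g^0.
CFSE(orbital) = 6×(-0.4Δ_oct) + 0×(0.6Δ_oct) = -2.4Δ_oct; with Δ_oct = 315 kJ/mol that is -756 kJ/mol.
Pairing penalty: 3 pairs vs 1 in the high-spin reference → 2 extra × P = 384 kJ/mol.
Net CFSE = -756 + 384 = -372 kJ/mol.

-372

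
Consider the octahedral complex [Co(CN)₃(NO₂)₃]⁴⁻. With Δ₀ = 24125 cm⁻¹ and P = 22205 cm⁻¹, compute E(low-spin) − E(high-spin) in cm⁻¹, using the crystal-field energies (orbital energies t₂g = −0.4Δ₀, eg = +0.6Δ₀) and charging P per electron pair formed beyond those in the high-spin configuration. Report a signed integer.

Ligand charges: 3×(-1) from CN⁻ and 3×(-1) from NO₂⁻ sum to -6; with overall charge -4, Co is +2.
Group 9 minus oxidation state +2 gives a d⁷ configuration for Co²⁺.
In the high-spin limit (t₂g⁵ eg²) the orbital term is -0.8Δ₀ = -19300 cm⁻¹, with no excess pairing.
For low-spin the configuration is t₂g⁶ eg¹: orbital energy -1.8 × 24125 = -43425 cm⁻¹, and 1 additional pair relative to high-spin adds 22205 cm⁻¹, giving -21220 cm⁻¹.
E(LS) − E(HS) = -21220 − (-19300) = -1920 cm⁻¹.

-1920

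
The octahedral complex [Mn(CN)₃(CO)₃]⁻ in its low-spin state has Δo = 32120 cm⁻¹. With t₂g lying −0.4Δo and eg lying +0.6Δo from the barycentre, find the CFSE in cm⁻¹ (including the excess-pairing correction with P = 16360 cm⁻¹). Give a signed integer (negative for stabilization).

-31520

Ligand charges: 3×(-1) from CN⁻ and 3×(+0) from CO sum to -3; with overall charge -1, Mn is +2.
Mn²⁺: group 7, so d-count = 7 − 2 = 5.
The d⁵ electrons fill as t₂g⁵ eg⁰.
CFSE(orbital) = 5×(-0.4Δo) + 0×(0.6Δo) = -2.0Δo; with Δo = 32120 cm⁻¹ that is -64240 cm⁻¹.
Pairing penalty: 2 pairs vs 0 in the high-spin reference → 2 extra × P = 32720 cm⁻¹.
Overall CFSE = -64240 + 32720 = -31520 cm⁻¹.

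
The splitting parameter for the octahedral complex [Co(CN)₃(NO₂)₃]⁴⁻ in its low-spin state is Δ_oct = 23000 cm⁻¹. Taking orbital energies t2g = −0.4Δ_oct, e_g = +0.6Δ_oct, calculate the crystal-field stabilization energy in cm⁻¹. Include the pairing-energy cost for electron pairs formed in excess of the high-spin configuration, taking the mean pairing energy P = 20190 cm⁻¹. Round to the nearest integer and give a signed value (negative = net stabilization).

-21210

Ligand charges: 3×(-1) from CN⁻ and 3×(-1) from NO₂⁻ sum to -6; with overall charge -4, Co is +2.
Co sits in group 9; removing 2 electrons leaves Co²⁺ with 9 − 2 = 7 d electrons.
The d⁷ electrons fill as t2g^6 e_g^1.
CFSE(orbital) = 6×(-0.4Δ_oct) + 1×(0.6Δ_oct) = -1.8Δ_oct; with Δ_oct = 23000 cm⁻¹ that is -41400 cm⁻¹.
High-spin d⁷ would be t2g^5 e_g^2 with 2 pairs; low-spin has 3, so 1 excess pair costs +1P = +20190 cm⁻¹.
Overall CFSE = -41400 + 20190 = -21210 cm⁻¹.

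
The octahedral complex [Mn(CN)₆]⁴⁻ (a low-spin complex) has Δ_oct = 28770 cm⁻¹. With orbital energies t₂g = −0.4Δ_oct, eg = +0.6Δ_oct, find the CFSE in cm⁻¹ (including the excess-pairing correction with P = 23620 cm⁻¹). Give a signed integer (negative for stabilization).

-10300

Each CN⁻ contributes -1; 6 × (-1) = -6. With overall charge -4, Mn is in the +2 oxidation state.
Mn is in group 7, so Mn²⁺ is d⁵ (7 − 2 = 5).
Electron filling gives t₂g⁵ eg⁰.
Orbital CFSE = 5(-0.4) + 0(0.6) = -2.0Δ_oct = -2.0 × 28770 = -57540 cm⁻¹.
Pairing penalty: 2 pairs vs 0 in the high-spin reference → 2 extra × P = 47240 cm⁻¹.
Combining: -57540 + 47240 = -10300 cm⁻¹.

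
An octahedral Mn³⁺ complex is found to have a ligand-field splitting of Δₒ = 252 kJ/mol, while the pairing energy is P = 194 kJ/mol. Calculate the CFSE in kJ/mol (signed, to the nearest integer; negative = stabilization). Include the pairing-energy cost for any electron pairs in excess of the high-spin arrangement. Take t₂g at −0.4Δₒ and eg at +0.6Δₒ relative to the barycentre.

Mn sits in group 7; removing 3 electrons leaves Mn³⁺ with 7 − 3 = 4 d electrons.
Δₒ > P, so pairing is preferred: the ground state is low-spin.
That gives t₂g⁴ eg⁰.
Orbital CFSE = -1.6Δₒ = -1.6 × 252 = -403 kJ/mol.
Excess pairs vs high-spin: 1 − 0 = 1; pairing cost = +194 kJ/mol.
Net CFSE = -403 + 194 = -209 kJ/mol.

-209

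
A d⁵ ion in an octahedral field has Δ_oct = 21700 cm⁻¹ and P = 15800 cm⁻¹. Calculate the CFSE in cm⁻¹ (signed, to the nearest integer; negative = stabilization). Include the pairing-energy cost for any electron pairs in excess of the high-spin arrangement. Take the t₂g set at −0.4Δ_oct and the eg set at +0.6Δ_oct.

-11800

Δ_oct > P, so pairing is preferred: the ground state is low-spin.
Filling d⁵ accordingly: t₂g⁵ eg⁰.
Orbital CFSE = -2.0Δ_oct = -2.0 × 21700 = -43400 cm⁻¹.
Excess pairs vs high-spin: 2 − 0 = 2; pairing cost = +31600 cm⁻¹.
Net CFSE = -43400 + 31600 = -11800 cm⁻¹.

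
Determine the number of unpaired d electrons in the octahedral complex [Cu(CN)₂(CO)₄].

1

Ligand charges: 2×(-1) from CN⁻ and 4×(+0) from CO sum to -2; with overall charge +0, Cu is +2.
Group 11 minus oxidation state +2 gives a d⁹ configuration for Cu²⁺.
Configuration: t₂g⁶ eg³, giving 1 unpaired electron.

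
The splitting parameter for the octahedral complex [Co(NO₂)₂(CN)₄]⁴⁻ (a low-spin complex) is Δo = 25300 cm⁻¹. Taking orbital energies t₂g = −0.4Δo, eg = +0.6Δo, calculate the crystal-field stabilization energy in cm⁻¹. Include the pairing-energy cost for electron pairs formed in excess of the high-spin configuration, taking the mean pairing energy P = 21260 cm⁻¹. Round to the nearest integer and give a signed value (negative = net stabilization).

Ligand charges: 2×(-1) from NO₂⁻ and 4×(-1) from CN⁻ sum to -6; with overall charge -4, Co is +2.
Co sits in group 9; removing 2 electrons leaves Co²⁺ with 9 − 2 = 7 d electrons.
The d⁷ electrons fill as t₂g⁶ eg¹.
CFSE(orbital) = 6×(-0.4Δo) + 1×(0.6Δo) = -1.8Δo; with Δo = 25300 cm⁻¹ that is -45540 cm⁻¹.
Pairing penalty: 3 pairs vs 2 in the high-spin reference → 1 extra × P = 21260 cm⁻¹.
Net CFSE = -45540 + 21260 = -24280 cm⁻¹.

-24280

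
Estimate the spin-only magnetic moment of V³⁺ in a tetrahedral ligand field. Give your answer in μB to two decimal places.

Group 5 minus oxidation state +3 gives a d² configuration for V³⁺.
Tetrahedral fields are weak (Δₜ ≈ 4/9 Δₒ), so electrons fill high-spin.
Configuration: e² t₂⁰ → 2 unpaired electrons.
μ(spin-only) = √[2(2+2)] = √8 ≈ 2.83 μB.

2.83 μB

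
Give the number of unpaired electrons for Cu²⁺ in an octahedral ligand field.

Group 11 minus oxidation state +2 gives a d⁹ configuration for Cu²⁺.
Configuration: t₂g⁶ eg³, giving 1 unpaired electron.

1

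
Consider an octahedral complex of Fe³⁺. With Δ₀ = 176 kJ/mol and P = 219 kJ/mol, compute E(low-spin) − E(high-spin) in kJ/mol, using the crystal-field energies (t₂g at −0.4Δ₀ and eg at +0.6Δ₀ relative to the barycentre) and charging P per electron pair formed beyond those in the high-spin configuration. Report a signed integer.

86

Fe³⁺: group 8, so d-count = 8 − 3 = 5.
High-spin: t₂g³ eg², CFSE = 0.0Δ₀ = 0 kJ/mol.
For low-spin the configuration is t₂g⁵ eg⁰: orbital energy -2.0 × 176 = -352 kJ/mol, and 2 additional pairs relative to high-spin add 438 kJ/mol, giving 86 kJ/mol.
E(LS) − E(HS) = 86 − (0) = 86 kJ/mol.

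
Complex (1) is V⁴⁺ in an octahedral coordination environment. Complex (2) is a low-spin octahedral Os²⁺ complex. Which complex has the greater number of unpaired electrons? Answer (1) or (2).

(1)

(1): V⁴⁺: group 5, so d-count = 5 − 4 = 1; For octahedral d¹ the high- and low-spin configurations coincide; t2g^1 e_g^0 → 1 unpaired.
(2): Group 8 minus oxidation state +2 gives a d⁶ configuration for Os²⁺; t2g^6 e_g^0 → 0 unpaired.
So (1) has more unpaired electrons.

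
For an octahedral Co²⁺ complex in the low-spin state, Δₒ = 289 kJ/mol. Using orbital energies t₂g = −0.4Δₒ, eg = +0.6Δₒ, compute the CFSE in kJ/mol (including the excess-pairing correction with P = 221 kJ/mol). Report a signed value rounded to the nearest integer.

Co²⁺: group 9, so d-count = 9 − 2 = 7.
Configuration: t₂g⁶ eg¹.
Orbital CFSE = 6(-0.4) + 1(0.6) = -1.8Δₒ = -1.8 × 289 = -520 kJ/mol.
High-spin d⁷ would be t₂g⁵ eg² with 2 pairs; low-spin has 3, so 1 excess pair costs +1P = +221 kJ/mol.
Overall CFSE = -520 + 221 = -299 kJ/mol.

-299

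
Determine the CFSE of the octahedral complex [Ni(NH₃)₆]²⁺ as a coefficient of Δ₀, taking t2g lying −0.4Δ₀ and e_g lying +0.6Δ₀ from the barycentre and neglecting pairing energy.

-1.2 Δ₀

NH₃ is neutral, so the +2 overall charge sits on Ni: oxidation state +2.
Ni²⁺: group 10, so d-count = 10 − 2 = 8.
Configuration: t2g^6 e_g^2.
CFSE = 6(-0.4Δ₀) + 2(0.6Δ₀) = -2.4Δ₀ + 1.2Δ₀ = -1.2Δ₀.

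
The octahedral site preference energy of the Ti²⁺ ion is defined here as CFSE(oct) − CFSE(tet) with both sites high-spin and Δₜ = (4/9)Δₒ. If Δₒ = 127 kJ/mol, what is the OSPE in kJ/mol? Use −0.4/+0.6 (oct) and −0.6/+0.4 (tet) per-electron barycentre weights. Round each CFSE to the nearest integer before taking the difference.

Ti sits in group 4; removing 2 electrons leaves Ti²⁺ with 4 − 2 = 2 d electrons.
Octahedral high-spin t₂g² eg⁰: CFSE = -0.8 × 127 = -102 kJ/mol.
In a tetrahedral site the filling is e² t₂⁰: CFSE(tet) = -1.2Δₜ = -1.2 × (4/9)(127) = -68 kJ/mol.
OSPE = CFSE(oct) − CFSE(tet) = -102 − (-68) = -34 kJ/mol.

-34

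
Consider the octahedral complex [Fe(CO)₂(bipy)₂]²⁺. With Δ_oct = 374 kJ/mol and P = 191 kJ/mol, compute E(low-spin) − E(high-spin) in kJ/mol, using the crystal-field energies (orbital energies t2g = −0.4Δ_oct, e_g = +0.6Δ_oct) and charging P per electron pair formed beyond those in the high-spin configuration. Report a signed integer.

Ligand charges: 2×(+0) from CO and 2×(+0) from bipy sum to +0; with overall charge +2, Fe is +2.
Fe²⁺: group 8, so d-count = 8 − 2 = 6.
High-spin d⁶ fills as t2g^4 e_g^2 with CFSE 4(−0.4) + 2(+0.6) = -0.4Δ_oct = -150 kJ/mol.
Low-spin t2g^6 e_g^0 gives -2.4Δ_oct = -898 kJ/mol, but forming 2 extra pairs costs 2P = 382 kJ/mol, so E(LS) = -898 + 382 = -516 kJ/mol.
E(LS) − E(HS) = -516 − (-150) = -366 kJ/mol.

-366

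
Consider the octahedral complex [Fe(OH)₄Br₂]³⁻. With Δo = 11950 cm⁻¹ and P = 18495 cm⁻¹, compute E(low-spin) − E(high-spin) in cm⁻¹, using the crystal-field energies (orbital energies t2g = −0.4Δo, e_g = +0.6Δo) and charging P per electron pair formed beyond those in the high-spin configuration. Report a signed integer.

13090

Ligand charges: 4×(-1) from OH⁻ and 2×(-1) from Br⁻ sum to -6; with overall charge -3, Fe is +3.
Fe sits in group 8; removing 3 electrons leaves Fe³⁺ with 8 − 3 = 5 d electrons.
In the high-spin limit (t2g^3 e_g^2) the orbital term is 0.0Δo = 0 cm⁻¹, with no excess pairing.
Low-spin: t2g^5 e_g^0, orbital CFSE = -2.0Δo = -23900 cm⁻¹; plus 2 excess pairs × P = +36990 cm⁻¹; total 13090 cm⁻¹.
E(LS) − E(HS) = 13090 − (0) = 13090 cm⁻¹.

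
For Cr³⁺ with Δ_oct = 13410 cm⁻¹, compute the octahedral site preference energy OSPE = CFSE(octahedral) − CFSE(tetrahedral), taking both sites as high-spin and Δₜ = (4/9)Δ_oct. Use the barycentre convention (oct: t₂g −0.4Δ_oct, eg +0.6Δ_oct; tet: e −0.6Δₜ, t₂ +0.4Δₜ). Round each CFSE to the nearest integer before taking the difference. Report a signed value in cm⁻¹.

Cr sits in group 6; removing 3 electrons leaves Cr³⁺ with 6 − 3 = 3 d electrons.
In an octahedral site d³ (HS) is t2g^3 e_g^0, giving CFSE(oct) = -1.2Δ_oct = -16092 cm⁻¹.
Tetrahedral: e^2 t2^1, CFSE = 2(−0.6) + 1(+0.4) = -0.8Δₜ = -0.8 × (4/9) × 13410 = -4768 cm⁻¹.
Subtracting, OSPE = -16092 − (-4768) = -11324 cm⁻¹.

-11324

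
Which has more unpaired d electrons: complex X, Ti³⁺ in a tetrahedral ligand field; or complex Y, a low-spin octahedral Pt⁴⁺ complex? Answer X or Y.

X: Group 4 minus oxidation state +3 gives a d¹ configuration for Ti³⁺; Tetrahedral splitting is small, so the complex is high-spin; e¹ t₂⁰ → 1 unpaired.
Y: Pt⁴⁺: group 10, so d-count = 10 − 4 = 6; t2g^6 e_g^0 → 0 unpaired.
So X has more unpaired electrons.

X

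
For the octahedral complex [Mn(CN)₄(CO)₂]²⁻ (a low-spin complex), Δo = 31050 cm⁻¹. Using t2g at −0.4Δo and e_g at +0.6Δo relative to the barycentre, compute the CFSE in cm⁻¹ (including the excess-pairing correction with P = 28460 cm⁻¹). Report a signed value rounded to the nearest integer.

Ligand charges: 4×(-1) from CN⁻ and 2×(+0) from CO sum to -4; with overall charge -2, Mn is +2.
Mn is in group 7, so Mn²⁺ is d⁵ (7 − 2 = 5).
Electron filling gives t2g^5 e_g^0.
The orbital stabilization is -2.0Δo = -2.0 × 31050 = -62100 cm⁻¹.
Relative to high-spin t2g^3 e_g^2 (0 paired), the low-spin configuration has 2 additional pairs, contributing +2 × 28460 = +56920 cm⁻¹.
Combining: -62100 + 56920 = -5180 cm⁻¹.

-5180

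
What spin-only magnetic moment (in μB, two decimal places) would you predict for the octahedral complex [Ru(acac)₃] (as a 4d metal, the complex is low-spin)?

1.73 μB

Each acac⁻ contributes -1; 3 × (-1) = -3. With overall charge +0, Ru is in the +3 oxidation state.
Ru sits in group 8; removing 3 electrons leaves Ru³⁺ with 8 − 3 = 5 d electrons.
Configuration: t₂g⁵ eg⁰ → 1 unpaired electron.
μ(spin-only) = √[1(1+2)] = √3 ≈ 1.73 μB.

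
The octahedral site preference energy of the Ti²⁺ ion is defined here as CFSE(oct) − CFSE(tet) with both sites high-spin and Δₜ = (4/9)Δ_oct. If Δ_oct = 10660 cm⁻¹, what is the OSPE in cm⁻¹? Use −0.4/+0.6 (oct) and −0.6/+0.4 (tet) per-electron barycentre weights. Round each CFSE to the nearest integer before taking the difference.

-2843

Ti²⁺: group 4, so d-count = 4 − 2 = 2.
Octahedral (high-spin): t₂g² eg⁰, CFSE = 2(−0.4) + 0(+0.6) = -0.8Δ_oct = -0.8 × 10660 = -8528 cm⁻¹.
In a tetrahedral site the filling is e² t₂⁰: CFSE(tet) = -1.2Δₜ = -1.2 × (4/9)(10660) = -5685 cm⁻¹.
OSPE = -8528 − (-5685) = -2843 cm⁻¹.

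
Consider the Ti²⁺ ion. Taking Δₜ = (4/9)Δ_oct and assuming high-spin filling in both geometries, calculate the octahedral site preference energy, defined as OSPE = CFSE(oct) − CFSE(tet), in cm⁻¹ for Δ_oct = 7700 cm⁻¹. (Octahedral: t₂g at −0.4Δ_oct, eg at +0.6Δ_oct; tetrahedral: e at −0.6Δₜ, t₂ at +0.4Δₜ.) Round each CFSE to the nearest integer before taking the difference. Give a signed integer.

-2053

Ti²⁺: group 4, so d-count = 4 − 2 = 2.
Octahedral high-spin t₂g² eg⁰: CFSE = -0.8 × 7700 = -6160 cm⁻¹.
Tetrahedral e² t₂⁰ gives -1.2Δₜ = -1.2 × (4/9) × 7700 = -4107 cm⁻¹.
OSPE = CFSE(oct) − CFSE(tet) = -6160 − (-4107) = -2053 cm⁻¹.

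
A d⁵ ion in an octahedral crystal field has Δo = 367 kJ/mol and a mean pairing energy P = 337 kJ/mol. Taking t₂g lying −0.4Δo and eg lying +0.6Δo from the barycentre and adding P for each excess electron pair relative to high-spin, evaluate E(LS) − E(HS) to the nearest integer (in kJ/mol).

In the high-spin limit (t₂g³ eg²) the orbital term is 0.0Δo = 0 kJ/mol, with no excess pairing.
Low-spin: t₂g⁵ eg⁰, orbital CFSE = -2.0Δo = -734 kJ/mol; plus 2 excess pairs × P = +674 kJ/mol; total -60 kJ/mol.
The difference is -60 − (0) = -60 kJ/mol, so low-spin lies lower.

-60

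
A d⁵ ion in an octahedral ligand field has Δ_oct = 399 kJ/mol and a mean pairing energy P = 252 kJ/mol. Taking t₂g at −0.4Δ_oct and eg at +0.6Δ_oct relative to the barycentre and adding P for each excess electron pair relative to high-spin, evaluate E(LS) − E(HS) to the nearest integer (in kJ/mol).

-294

High-spin d⁵ fills as t₂g³ eg² with CFSE 3(−0.4) + 2(+0.6) = 0.0Δ_oct = 0 kJ/mol.
For low-spin the configuration is t₂g⁵ eg⁰: orbital energy -2.0 × 399 = -798 kJ/mol, and 2 additional pairs relative to high-spin add 504 kJ/mol, giving -294 kJ/mol.
E(LS) − E(HS) = -294 − (0) = -294 kJ/mol.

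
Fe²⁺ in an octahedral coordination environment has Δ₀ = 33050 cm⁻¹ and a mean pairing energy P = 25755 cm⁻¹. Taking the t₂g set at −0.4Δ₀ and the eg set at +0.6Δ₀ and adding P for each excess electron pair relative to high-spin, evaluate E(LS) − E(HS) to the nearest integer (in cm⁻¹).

-14590

Fe sits in group 8; removing 2 electrons leaves Fe²⁺ with 8 − 2 = 6 d electrons.
High-spin: t₂g⁴ eg², CFSE = -0.4Δ₀ = -13220 cm⁻¹.
For low-spin the configuration is t₂g⁶ eg⁰: orbital energy -2.4 × 33050 = -79320 cm⁻¹, and 2 additional pairs relative to high-spin add 51510 cm⁻¹, giving -27810 cm⁻¹.
Thus E(LS) − E(HS) = -14590 cm⁻¹.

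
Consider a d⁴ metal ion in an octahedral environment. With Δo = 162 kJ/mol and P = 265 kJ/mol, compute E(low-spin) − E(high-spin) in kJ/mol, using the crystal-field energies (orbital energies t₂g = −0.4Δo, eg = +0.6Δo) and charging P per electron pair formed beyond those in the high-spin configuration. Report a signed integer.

103

High-spin: t₂g³ eg¹, CFSE = -0.6Δo = -97 kJ/mol.
For low-spin the configuration is t₂g⁴ eg⁰: orbital energy -1.6 × 162 = -259 kJ/mol, and 1 additional pair relative to high-spin adds 265 kJ/mol, giving 6 kJ/mol.
The difference is 6 − (-97) = 103 kJ/mol, so high-spin lies lower.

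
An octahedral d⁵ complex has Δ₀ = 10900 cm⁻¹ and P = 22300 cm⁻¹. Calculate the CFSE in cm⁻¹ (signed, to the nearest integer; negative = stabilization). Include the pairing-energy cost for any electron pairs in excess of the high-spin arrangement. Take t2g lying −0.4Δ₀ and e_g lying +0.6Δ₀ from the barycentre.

With Δ₀ < P the complex is high-spin.
Filling d⁵ accordingly: t2g^3 e_g^2.
Orbital CFSE = 0.0Δ₀ = 0.0 × 10900 = 0 cm⁻¹.
High-spin has no excess pairs, so no pairing correction applies.

0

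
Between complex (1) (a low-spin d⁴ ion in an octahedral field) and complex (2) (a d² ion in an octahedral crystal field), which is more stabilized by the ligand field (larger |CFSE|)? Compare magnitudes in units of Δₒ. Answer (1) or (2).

(1)

(1): t2g^4 e_g^0, CFSE = -1.6Δₒ.
(2): For octahedral d² the high- and low-spin configurations coincide; t₂g² eg⁰, CFSE = -0.8Δₒ.
So (1) has the larger |CFSE|.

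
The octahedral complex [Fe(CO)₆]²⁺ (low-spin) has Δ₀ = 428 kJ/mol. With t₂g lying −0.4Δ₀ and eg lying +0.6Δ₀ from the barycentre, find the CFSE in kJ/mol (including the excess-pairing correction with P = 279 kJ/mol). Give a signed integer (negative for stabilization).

CO is neutral, so the +2 overall charge sits on Fe: oxidation state +2.
Fe sits in group 8; removing 2 electrons leaves Fe²⁺ with 8 − 2 = 6 d electrons.
Configuration: t₂g⁶ eg⁰.
Orbital CFSE = 6(-0.4) + 0(0.6) = -2.4Δ₀ = -2.4 × 428 = -1027 kJ/mol.
Pairing penalty: 3 pairs vs 1 in the high-spin reference → 2 extra × P = 558 kJ/mol.
Combining: -1027 + 558 = -469 kJ/mol.

-469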